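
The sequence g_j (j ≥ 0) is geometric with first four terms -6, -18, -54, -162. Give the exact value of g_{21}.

Common ratio r = 3.
g_j = (-6)·3^(j-0).
g_{21} = (-6)·3^21 = -62762119218.

-62762119218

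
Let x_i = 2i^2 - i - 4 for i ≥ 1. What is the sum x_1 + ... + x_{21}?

6307

Over i = 1..21: Σi = 231, Σi² = 3311.
Total = (2)·3311 + (-1)·231 + (-4)·21 = 6307.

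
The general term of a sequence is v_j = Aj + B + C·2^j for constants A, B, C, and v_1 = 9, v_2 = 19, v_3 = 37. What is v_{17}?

524321

Plug in j = 1, 2, 3: A + B + 2C = 9; 2A + B + 4C = 19; 3A + B + 8C = 37.
Subtracting the first from the second: A + 2C = 10.
Subtracting the second from the third: A + 4C = 18.
Solving: C = 4, A = 2, then B = -1.
Therefore v_{17} = 34 + (-1) + 4·131072 = 524321.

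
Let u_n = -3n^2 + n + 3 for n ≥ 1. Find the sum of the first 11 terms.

-1419

Over n = 1..11: Σn = 66, Σn² = 506.
Total = (-3)·506 + (1)·66 + (3)·11 = -1419.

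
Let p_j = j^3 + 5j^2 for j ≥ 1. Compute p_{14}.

p_{14} = 1·14^3 + 5·14^2 = 3724.

3724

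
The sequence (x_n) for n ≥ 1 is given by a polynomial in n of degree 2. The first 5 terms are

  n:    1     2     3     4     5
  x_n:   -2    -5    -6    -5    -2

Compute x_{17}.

190

1st diffs: -3, -1, 1, 3.
2nd diffs: 2, 2, 2 (constant).
So x_n = n^2 - 6n + 3.
Evaluating at n = 17 gives x_{17} = 190.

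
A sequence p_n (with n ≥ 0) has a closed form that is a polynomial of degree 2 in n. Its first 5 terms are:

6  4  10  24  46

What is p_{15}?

816

1st diffs: -2, 6, 14, 22.
2nd diffs: 8, 8, 8 (constant).
Newton forward-difference form: p_n = 6 + (-2)·C(n,1) + 8·C(n,2).
At n = 15: n = 15, so p_{15} = 6 - 30 + 840 = 816.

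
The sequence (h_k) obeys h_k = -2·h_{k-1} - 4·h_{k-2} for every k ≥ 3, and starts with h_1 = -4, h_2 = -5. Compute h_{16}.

-131072

Step forward from the initial values:
h_3 = 26  h_4 = -32  h_5 = -40  …  h_{13} = -16384  h_{14} = -20480  h_{15} = 106496  h_{16} = -131072.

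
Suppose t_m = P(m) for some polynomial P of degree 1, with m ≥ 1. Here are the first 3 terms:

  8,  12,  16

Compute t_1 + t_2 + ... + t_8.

1st diffs: 4, 4 (constant).
So t_m = 4m + 4.
Continuing: …, 20, 24, 28, 32, …, t_8 = 36.
Summing m = 1..8 (8 terms) gives 176.

176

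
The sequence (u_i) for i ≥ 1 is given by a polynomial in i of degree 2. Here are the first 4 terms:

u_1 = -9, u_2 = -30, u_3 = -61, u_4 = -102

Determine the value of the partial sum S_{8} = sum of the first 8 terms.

1st diffs: -21, -31, -41.
2nd diffs: -10, -10 (constant).
Newton forward-difference form: u_i = -9 + (-21)·C(i-1,1) + (-10)·C(i-1,2).
Continuing: -153, -214, -285, -366.
Summing i = 1..8 (8 terms) gives -1220.

-1220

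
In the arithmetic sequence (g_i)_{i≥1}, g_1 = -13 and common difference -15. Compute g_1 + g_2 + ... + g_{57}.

-24681

g_i = -13 + (i - 1)·(-15).
g_{57} = -853; S = 57·(-13 + (-853))/2 = -24681.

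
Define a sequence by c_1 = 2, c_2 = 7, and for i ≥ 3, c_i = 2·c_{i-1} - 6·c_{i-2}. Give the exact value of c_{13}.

129152

c_3 = 2  c_4 = -38  c_5 = -88  …  c_{10} = -9488  c_{11} = -7648  c_{12} = 41632  c_{13} = 129152.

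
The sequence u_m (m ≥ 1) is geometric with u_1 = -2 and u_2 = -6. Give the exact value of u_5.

Common ratio r = 3.
u_m = (-2)·3^(m-1).
u_5 = (-2)·3^4 = -162.

-162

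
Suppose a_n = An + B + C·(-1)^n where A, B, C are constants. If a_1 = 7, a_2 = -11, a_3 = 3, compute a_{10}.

-27

At n = 1, 2, 3: A + B - C = 7; 2A + B + C = -11; 3A + B - C = 3.
Subtracting the first from the second: A + 2C = -18.
Subtracting the second from the third: A - 2C = 14.
Solving: C = -8, A = -2, then B = 1.
So a_n = -2·n + 1 + (-8)·(-1)^n; at n=10 this is -27.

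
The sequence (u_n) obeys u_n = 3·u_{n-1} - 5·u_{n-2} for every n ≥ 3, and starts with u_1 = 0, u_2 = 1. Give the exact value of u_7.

Step forward from the initial values:
u_3 = 3;  u_4 = 4;  u_5 = -3;  u_6 = -29;  u_7 = -72.

-72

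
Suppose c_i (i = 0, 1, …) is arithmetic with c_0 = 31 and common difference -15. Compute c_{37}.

c_i = 31 + (i - 0)·(-15).
c_{37} = 31 + 37·(-15) = -524.

-524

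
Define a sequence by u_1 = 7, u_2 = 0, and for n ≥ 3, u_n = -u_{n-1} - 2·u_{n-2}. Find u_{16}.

u_3 = -14; u_4 = 14; u_5 = 14; …; u_{13} = -322; u_{14} = 630; u_{15} = 14; u_{16} = -1274.

-1274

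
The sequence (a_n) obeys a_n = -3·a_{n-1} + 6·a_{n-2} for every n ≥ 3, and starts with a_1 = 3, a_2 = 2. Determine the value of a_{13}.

17985888

Step forward from the initial values:
a_3 = 12  a_4 = -24  a_5 = 144  …  a_{10} = -215136  a_{11} = 940896  a_{12} = -4113504  a_{13} = 17985888.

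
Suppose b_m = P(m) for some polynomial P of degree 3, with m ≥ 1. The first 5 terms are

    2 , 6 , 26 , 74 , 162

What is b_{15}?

1st diffs: 4, 20, 48, 88.
2nd diffs: 16, 28, 40.
3rd diffs: 12, 12 (constant).
So b_m = 2m^3 - 4m^2 + 2m + 2.
Evaluating at m = 15 gives b_{15} = 5882.

5882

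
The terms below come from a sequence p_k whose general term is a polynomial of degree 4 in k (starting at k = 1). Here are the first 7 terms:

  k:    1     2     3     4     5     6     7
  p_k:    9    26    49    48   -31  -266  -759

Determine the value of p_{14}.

1st diffs: 17, 23, -1, -79, -235, -493.
2nd diffs: 6, -24, -78, -156, -258.
3rd diffs: -30, -54, -78, -102.
4th diffs: -24, -24, -24 (constant).
Newton forward-difference form: p_k = 9 + 17·C(k-1,1) + 6·C(k-1,2) + (-30)·C(k-1,3) + (-24)·C(k-1,4).
At k = 14: k-1 = 13, so p_{14} = 9 + 221 + 468 - 8580 - 17160 = -25042.

-25042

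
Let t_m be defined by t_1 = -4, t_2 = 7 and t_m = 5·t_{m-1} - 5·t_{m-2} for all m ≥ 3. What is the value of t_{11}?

Compute successive terms:
t_3 = 55;  t_4 = 240;  t_5 = 925;  t_6 = 3425;  t_7 = 12500;  t_8 = 45375;  t_9 = 164375;  t_{10} = 595000;  t_{11} = 2153125.

2153125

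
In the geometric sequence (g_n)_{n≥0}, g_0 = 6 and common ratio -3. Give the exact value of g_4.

486

g_n = 6·(-3)^(n-0).
g_4 = 6·(-3)^4 = 486.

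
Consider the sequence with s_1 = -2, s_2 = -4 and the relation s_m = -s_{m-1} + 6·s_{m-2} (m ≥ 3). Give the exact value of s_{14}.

s_3 = -8  s_4 = -16  s_5 = -32  …  s_{11} = -2048  s_{12} = -4096  s_{13} = -8192  s_{14} = -16384.
(Characteristic roots are 2 and -3.)

-16384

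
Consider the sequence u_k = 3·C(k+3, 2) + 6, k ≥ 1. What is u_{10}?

240

C(13, 2) = 78, so u_{10} = 240.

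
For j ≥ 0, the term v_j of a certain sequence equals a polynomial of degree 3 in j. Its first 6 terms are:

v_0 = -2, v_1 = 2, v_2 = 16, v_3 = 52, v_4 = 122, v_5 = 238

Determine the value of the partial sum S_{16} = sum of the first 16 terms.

27888

1st diffs: 4, 14, 36, 70, 116.
2nd diffs: 10, 22, 34, 46.
3rd diffs: 12, 12, 12 (constant).
So v_j = 2j^3 - j^2 + 3j - 2.
Continuing: …, 412, 656, 982, 1402, …, v_{15} = 6568.
Summing j = 0..15 (16 terms) gives 27888.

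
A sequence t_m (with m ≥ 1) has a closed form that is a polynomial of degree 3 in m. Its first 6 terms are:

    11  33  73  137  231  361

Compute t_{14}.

3417

1st diffs: 22, 40, 64, 94, 130.
2nd diffs: 18, 24, 30, 36.
3rd diffs: 6, 6, 6 (constant).
Newton forward-difference form: t_m = 11 + 22·C(m-1,1) + 18·C(m-1,2) + 6·C(m-1,3).
At m = 14: m-1 = 13, so t_{14} = 11 + 286 + 1404 + 1716 = 3417.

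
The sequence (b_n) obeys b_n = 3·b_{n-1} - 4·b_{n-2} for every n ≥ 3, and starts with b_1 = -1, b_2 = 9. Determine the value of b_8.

Step forward from the initial values:
b_3 = 31;  b_4 = 57;  b_5 = 47;  b_6 = -87;  b_7 = -449;  b_8 = -999.

-999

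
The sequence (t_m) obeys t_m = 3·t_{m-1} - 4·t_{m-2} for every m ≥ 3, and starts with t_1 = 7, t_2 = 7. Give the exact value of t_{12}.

-6769

Iterate the recurrence:
t_3 = -7, t_4 = -49, t_5 = -119, t_6 = -161, t_7 = -7, t_8 = 623, t_9 = 1897, t_{10} = 3199, t_{11} = 2009, t_{12} = -6769.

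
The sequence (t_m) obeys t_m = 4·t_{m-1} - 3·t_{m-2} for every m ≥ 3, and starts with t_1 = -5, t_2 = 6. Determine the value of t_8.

Compute successive terms:
t_3 = 39, t_4 = 138, t_5 = 435, t_6 = 1326, t_7 = 3999, t_8 = 12018.
(Characteristic roots are 3 and 1.)

12018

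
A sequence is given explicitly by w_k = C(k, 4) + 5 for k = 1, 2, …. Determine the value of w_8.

C(8, 4) = 70, so w_8 = 75.

75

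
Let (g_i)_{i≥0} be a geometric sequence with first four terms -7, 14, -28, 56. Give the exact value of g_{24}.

Common ratio r = -2.
g_i = (-7)·(-2)^(i-0).
g_{24} = (-7)·(-2)^24 = -117440512.

-117440512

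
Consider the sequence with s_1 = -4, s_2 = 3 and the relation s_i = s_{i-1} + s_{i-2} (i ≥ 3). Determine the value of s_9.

Iterate the recurrence:
s_3 = -1  s_4 = 2  s_5 = 1  s_6 = 3  s_7 = 4  s_8 = 7  s_9 = 11.

11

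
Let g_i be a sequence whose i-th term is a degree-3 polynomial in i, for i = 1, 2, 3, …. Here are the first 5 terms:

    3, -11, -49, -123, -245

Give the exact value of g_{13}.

-4389

1st diffs: -14, -38, -74, -122.
2nd diffs: -24, -36, -48.
3rd diffs: -12, -12 (constant).
So g_i = -2i^3 + 5.
Evaluating at i = 13 gives g_{13} = -4389.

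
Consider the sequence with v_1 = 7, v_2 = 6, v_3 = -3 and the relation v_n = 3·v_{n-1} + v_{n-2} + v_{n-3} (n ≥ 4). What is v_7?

157

Compute successive terms:
v_4 = 4  v_5 = 15  v_6 = 46  v_7 = 157.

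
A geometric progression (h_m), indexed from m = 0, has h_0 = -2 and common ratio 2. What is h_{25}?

h_m = (-2)·2^(m-0).
h_{25} = (-2)·2^25 = -67108864.

-67108864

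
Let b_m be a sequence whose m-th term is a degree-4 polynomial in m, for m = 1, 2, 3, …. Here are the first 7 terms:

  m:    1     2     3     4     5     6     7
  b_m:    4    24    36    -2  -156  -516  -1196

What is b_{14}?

1st diffs: 20, 12, -38, -154, -360, -680.
2nd diffs: -8, -50, -116, -206, -320.
3rd diffs: -42, -66, -90, -114.
4th diffs: -24, -24, -24 (constant).
So b_m = -m^4 + 3m^3 + 3m^2 + 5m - 6.
Evaluating at m = 14 gives b_{14} = -29532.

-29532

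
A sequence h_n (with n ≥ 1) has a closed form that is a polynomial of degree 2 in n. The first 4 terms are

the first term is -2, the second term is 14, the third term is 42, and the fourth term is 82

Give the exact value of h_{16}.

1498

1st diffs: 16, 28, 40.
2nd diffs: 12, 12 (constant).
So h_n = 6n^2 - 2n - 6.
Evaluating at n = 16 gives h_{16} = 1498.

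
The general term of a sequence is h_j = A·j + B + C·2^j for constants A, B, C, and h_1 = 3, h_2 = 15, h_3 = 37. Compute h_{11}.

Plug in j = 1, 2, 3: A + B + 2C = 3; 2A + B + 4C = 15; 3A + B + 8C = 37.
Subtracting the first from the second: A + 2C = 12.
Subtracting the second from the third: A + 4C = 22.
Solving: C = 5, A = 2, then B = -9.
Therefore h_{11} = 22 + (-9) + 5·2048 = 10253.

10253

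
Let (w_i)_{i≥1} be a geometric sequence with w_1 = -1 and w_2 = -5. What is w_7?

Common ratio r = 5.
w_i = (-1)·5^(i-1).
w_7 = (-1)·5^6 = -15625.

-15625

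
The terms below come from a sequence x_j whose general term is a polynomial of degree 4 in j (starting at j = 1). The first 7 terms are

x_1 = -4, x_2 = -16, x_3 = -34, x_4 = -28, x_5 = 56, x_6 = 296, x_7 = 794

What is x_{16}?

1st diffs: -12, -18, 6, 84, 240, 498.
2nd diffs: -6, 24, 78, 156, 258.
3rd diffs: 30, 54, 78, 102.
4th diffs: 24, 24, 24 (constant).
Newton forward-difference form: x_j = -4 + (-12)·C(j-1,1) + (-6)·C(j-1,2) + 30·C(j-1,3) + 24·C(j-1,4).
At j = 16: j-1 = 15, so x_{16} = -4 - 180 - 630 + 13650 + 32760 = 45596.

45596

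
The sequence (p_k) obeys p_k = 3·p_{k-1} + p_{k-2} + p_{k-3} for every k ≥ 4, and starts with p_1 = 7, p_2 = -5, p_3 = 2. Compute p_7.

248

Compute successive terms:
p_4 = 8, p_5 = 21, p_6 = 73, p_7 = 248.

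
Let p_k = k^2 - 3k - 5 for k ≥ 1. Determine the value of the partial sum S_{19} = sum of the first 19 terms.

Over k = 1..19: Σk = 190, Σk² = 2470.
Total = (1)·2470 + (-3)·190 + (-5)·19 = 1805.

1805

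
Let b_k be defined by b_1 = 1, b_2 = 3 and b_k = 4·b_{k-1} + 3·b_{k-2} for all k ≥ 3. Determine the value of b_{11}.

Applying the relation repeatedly:
b_3 = 15  b_4 = 69  b_5 = 321  b_6 = 1491  b_7 = 6927  b_8 = 32181  b_9 = 149505  b_{10} = 694563  b_{11} = 3226767.

3226767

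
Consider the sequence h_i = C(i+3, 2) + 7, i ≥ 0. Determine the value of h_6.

C(9, 2) = 36, so h_6 = 43.

43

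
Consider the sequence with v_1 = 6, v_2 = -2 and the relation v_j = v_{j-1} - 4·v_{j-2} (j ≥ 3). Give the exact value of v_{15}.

107014

Step forward from the initial values:
v_3 = -26;  v_4 = -18;  v_5 = 86;  …;  v_{12} = -9298;  v_{13} = -23274;  v_{14} = 13918;  v_{15} = 107014.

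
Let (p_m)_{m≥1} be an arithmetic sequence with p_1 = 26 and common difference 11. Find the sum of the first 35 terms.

7455

p_m = 26 + (m - 1)·11.
p_{35} = 400; S = 35·(26 + 400)/2 = 7455.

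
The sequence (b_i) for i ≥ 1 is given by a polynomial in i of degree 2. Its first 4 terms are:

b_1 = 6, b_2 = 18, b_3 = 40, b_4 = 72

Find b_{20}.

1st diffs: 12, 22, 32.
2nd diffs: 10, 10 (constant).
Newton forward-difference form: b_i = 6 + 12·C(i-1,1) + 10·C(i-1,2).
At i = 20: i-1 = 19, so b_{20} = 6 + 228 + 1710 = 1944.

1944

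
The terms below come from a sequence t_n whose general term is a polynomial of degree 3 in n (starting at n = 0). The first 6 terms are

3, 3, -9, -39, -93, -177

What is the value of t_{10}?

-1257

1st diffs: 0, -12, -30, -54, -84.
2nd diffs: -12, -18, -24, -30.
3rd diffs: -6, -6, -6 (constant).
Newton forward-difference form: t_n = 3 + (-12)·C(n,2) + (-6)·C(n,3).
At n = 10: n = 10, so t_{10} = 3 - 540 - 720 = -1257.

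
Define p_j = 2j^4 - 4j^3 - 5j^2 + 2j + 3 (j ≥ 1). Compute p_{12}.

p_{12} = 2·12^4 - 4·12^3 - 5·12^2 + 2·12 + 3 = 33867.

33867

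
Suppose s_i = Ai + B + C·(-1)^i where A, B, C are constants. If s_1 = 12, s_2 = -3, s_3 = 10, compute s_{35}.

-22

The three given values yield: A + B - C = 12; 2A + B + C = -3; 3A + B - C = 10.
Subtracting the first from the second: A + 2C = -15.
Subtracting the second from the third: A - 2C = 13.
Solving: C = -7, A = -1, then B = 6.
Therefore s_{35} = -35 + 6 + (-7)·(-1) = -22.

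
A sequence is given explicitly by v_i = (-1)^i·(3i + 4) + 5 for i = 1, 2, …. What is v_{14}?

(-1)^14 = 1; 3i + 4 at i=14 is 46; so v_{14} = 51.

51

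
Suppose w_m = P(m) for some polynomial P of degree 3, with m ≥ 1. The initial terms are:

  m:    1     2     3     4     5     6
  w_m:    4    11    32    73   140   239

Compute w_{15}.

1st diffs: 7, 21, 41, 67, 99.
2nd diffs: 14, 20, 26, 32.
3rd diffs: 6, 6, 6 (constant).
So w_m = m^3 + m^2 - 3m + 5.
Evaluating at m = 15 gives w_{15} = 3560.

3560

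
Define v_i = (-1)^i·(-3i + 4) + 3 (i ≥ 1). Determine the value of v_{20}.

(-1)^20 = 1; -3i + 4 at i=20 is -56; so v_{20} = -53.

-53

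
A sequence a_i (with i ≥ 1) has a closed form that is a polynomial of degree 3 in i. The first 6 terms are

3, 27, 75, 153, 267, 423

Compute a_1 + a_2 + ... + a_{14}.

1st diffs: 24, 48, 78, 114, 156.
2nd diffs: 24, 30, 36, 42.
3rd diffs: 6, 6, 6 (constant).
So a_i = i^3 + 6i^2 - i - 3.
Continuing: …, 627, 885, 1203, 1587, …, a_{14} = 3903.
Summing i = 1..14 (14 terms) gives 16968.

16968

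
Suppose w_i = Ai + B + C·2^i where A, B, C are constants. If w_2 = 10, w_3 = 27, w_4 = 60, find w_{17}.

524297

The three given values yield: 2A + B + 4C = 10; 3A + B + 8C = 27; 4A + B + 16C = 60.
Subtracting the first from the second: A + 4C = 17.
Subtracting the second from the third: A + 8C = 33.
Solving: C = 4, A = 1, then B = -8.
Therefore w_{17} = 17 + (-8) + 4·131072 = 524297.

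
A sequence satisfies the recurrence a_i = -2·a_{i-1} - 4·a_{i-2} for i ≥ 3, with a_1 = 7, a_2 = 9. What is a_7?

Compute successive terms:
a_3 = -46, a_4 = 56, a_5 = 72, a_6 = -368, a_7 = 448.

448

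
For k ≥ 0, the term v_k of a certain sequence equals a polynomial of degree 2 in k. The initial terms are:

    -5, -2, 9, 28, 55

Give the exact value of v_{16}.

1003

1st diffs: 3, 11, 19, 27.
2nd diffs: 8, 8, 8 (constant).
So v_k = 4k^2 - k - 5.
Evaluating at k = 16 gives v_{16} = 1003.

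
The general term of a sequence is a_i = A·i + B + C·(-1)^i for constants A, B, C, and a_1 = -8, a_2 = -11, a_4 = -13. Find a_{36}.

-45

At i = 1, 2, 4: A + B - C = -8; 2A + B + C = -11; 4A + B + C = -13.
Subtracting the first from the second: A + 2C = -3.
Subtracting the second from the third: 2A = -2.
Solving: C = -1, A = -1, then B = -8.
Therefore a_{36} = -36 + (-8) + (-1)·1 = -45.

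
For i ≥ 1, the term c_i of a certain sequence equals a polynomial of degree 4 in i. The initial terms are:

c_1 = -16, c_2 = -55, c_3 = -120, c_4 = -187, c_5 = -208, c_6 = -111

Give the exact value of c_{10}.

3737

1st diffs: -39, -65, -67, -21, 97.
2nd diffs: -26, -2, 46, 118.
3rd diffs: 24, 48, 72.
4th diffs: 24, 24 (constant).
So c_i = i^4 - 6i^3 - 2i^2 - 6i - 3.
Evaluating at i = 10 gives c_{10} = 3737.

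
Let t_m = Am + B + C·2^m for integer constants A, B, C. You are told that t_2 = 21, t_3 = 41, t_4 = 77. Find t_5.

145

Write the equations: 2A + B + 4C = 21; 3A + B + 8C = 41; 4A + B + 16C = 77.
Subtracting the first from the second: A + 4C = 20.
Subtracting the second from the third: A + 8C = 36.
Solving: C = 4, A = 4, then B = -3.
Therefore t_5 = 20 + (-3) + 4·32 = 145.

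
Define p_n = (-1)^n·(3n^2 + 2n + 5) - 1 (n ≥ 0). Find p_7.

-167

(-1)^7 = -1; 3n^2 + 2n + 5 at n=7 is 166; so p_7 = -167.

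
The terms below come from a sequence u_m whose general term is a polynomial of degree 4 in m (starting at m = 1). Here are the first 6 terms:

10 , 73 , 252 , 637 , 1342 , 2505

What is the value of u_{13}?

40102

1st diffs: 63, 179, 385, 705, 1163.
2nd diffs: 116, 206, 320, 458.
3rd diffs: 90, 114, 138.
4th diffs: 24, 24 (constant).
Newton forward-difference form: u_m = 10 + 63·C(m-1,1) + 116·C(m-1,2) + 90·C(m-1,3) + 24·C(m-1,4).
At m = 13: m-1 = 12, so u_{13} = 10 + 756 + 7656 + 19800 + 11880 = 40102.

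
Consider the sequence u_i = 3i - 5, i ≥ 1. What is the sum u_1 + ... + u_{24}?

780

Over i = 1..24: Σi = 300.
Total = (3)·300 + (-5)·24 = 780.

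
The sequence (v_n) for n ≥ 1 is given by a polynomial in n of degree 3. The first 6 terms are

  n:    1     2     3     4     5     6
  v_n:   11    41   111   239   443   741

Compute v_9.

2379

1st diffs: 30, 70, 128, 204, 298.
2nd diffs: 40, 58, 76, 94.
3rd diffs: 18, 18, 18 (constant).
Newton forward-difference form: v_n = 11 + 30·C(n-1,1) + 40·C(n-1,2) + 18·C(n-1,3).
At n = 9: n-1 = 8, so v_9 = 11 + 240 + 1120 + 1008 = 2379.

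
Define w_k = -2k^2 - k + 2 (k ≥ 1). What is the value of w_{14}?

w_{14} = -2·14^2 - 1·14 + 2 = -404.

-404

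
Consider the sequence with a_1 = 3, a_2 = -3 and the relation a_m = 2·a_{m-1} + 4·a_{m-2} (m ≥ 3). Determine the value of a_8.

Compute successive terms:
a_3 = 6;  a_4 = 0;  a_5 = 24;  a_6 = 48;  a_7 = 192;  a_8 = 576.

576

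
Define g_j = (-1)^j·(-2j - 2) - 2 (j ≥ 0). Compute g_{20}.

(-1)^20 = 1; -2j - 2 at j=20 is -42; so g_{20} = -44.

-44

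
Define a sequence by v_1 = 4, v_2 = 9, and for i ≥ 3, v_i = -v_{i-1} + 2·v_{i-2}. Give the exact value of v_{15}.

Applying the relation repeatedly:
v_3 = -1, v_4 = 19, v_5 = -21, …, v_{12} = 3419, v_{13} = -6821, v_{14} = 13659, v_{15} = -27301.
(Characteristic roots are 1 and -2.)

-27301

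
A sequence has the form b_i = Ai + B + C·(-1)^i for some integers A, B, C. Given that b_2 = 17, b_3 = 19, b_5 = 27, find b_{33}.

The three given values yield: 2A + B + C = 17; 3A + B - C = 19; 5A + B - C = 27.
Subtracting the first from the second: A - 2C = 2.
Subtracting the second from the third: 2A = 8.
Solving: C = 1, A = 4, then B = 8.
Therefore b_{33} = 132 + 8 + 1·(-1) = 139.

139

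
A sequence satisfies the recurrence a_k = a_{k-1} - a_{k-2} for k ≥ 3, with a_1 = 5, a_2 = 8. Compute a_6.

-3

Iterate the recurrence:
a_3 = 3  a_4 = -5  a_5 = -8  a_6 = -3.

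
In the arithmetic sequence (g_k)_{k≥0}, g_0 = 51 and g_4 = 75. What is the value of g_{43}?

309

Common difference d = (75 - 51) / (4 - 0) = 6.
g_k = 51 + (k - 0)·6.
g_{43} = 51 + 43·6 = 309.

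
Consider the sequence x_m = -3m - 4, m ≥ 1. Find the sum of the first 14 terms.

Over m = 1..14: Σm = 105.
Total = (-3)·105 + (-4)·14 = -371.

-371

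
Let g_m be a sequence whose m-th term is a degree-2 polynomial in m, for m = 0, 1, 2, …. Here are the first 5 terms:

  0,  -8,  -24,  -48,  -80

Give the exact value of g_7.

-224

1st diffs: -8, -16, -24, -32.
2nd diffs: -8, -8, -8 (constant).
Newton forward-difference form: g_m = (-8)·C(m,1) + (-8)·C(m,2).
At m = 7: m = 7, so g_7 = -56 - 168 = -224.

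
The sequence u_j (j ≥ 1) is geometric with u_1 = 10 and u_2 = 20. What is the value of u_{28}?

Common ratio r = 2.
u_j = 10·2^(j-1).
u_{28} = 10·2^27 = 1342177280.

1342177280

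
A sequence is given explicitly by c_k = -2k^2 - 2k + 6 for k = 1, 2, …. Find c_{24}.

-1194

c_{24} = -2·24^2 - 2·24 + 6 = -1194.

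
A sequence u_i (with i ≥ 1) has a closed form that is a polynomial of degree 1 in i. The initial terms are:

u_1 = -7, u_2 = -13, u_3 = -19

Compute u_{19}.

1st diffs: -6, -6 (constant).
So u_i = -6i - 1.
Evaluating at i = 19 gives u_{19} = -115.

-115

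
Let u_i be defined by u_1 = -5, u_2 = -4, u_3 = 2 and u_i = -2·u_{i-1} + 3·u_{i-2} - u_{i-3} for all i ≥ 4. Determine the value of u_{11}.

u_4 = -11, u_5 = 32, u_6 = -99, u_7 = 305, u_8 = -939, u_9 = 2892, u_{10} = -8906, u_{11} = 27427.

27427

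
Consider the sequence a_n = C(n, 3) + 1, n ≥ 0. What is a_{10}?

121

C(10, 3) = 120, so a_{10} = 121.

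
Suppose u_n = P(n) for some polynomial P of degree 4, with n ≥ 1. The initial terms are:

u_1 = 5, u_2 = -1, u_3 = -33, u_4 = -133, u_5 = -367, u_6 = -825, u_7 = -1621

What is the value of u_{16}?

1st diffs: -6, -32, -100, -234, -458, -796.
2nd diffs: -26, -68, -134, -224, -338.
3rd diffs: -42, -66, -90, -114.
4th diffs: -24, -24, -24 (constant).
Newton forward-difference form: u_n = 5 + (-6)·C(n-1,1) + (-26)·C(n-1,2) + (-42)·C(n-1,3) + (-24)·C(n-1,4).
At n = 16: n-1 = 15, so u_{16} = 5 - 90 - 2730 - 19110 - 32760 = -54685.

-54685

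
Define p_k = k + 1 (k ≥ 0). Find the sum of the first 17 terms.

Over k = 0..16: Σk = 136.
Total = (1)·136 + (1)·17 = 153.

153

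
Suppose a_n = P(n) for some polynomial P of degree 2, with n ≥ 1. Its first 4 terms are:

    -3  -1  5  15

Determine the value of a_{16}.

447

1st diffs: 2, 6, 10.
2nd diffs: 4, 4 (constant).
Newton forward-difference form: a_n = -3 + 2·C(n-1,1) + 4·C(n-1,2).
At n = 16: n-1 = 15, so a_{16} = -3 + 30 + 420 = 447.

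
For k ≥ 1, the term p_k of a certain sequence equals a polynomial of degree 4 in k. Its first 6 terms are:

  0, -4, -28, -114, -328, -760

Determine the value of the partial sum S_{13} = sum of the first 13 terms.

-66950

1st diffs: -4, -24, -86, -214, -432.
2nd diffs: -20, -62, -128, -218.
3rd diffs: -42, -66, -90.
4th diffs: -24, -24 (constant).
So p_k = -k^4 + 3k^3 - 3k^2 - k + 2.
Continuing: …, -1524, -2758, -4624, -7308, …, p_{13} = -22488.
Summing k = 1..13 (13 terms) gives -66950.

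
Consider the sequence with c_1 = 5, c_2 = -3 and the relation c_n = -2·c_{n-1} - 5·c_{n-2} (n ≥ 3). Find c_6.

-243

Applying the relation repeatedly:
c_3 = -19; c_4 = 53; c_5 = -11; c_6 = -243.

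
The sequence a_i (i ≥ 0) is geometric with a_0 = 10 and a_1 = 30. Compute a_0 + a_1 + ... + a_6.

10930

Common ratio r = 3.
a_i = 10·3^(i-0).
S = 10·(3^7 - 1)/(3 - 1) = 10·(2187 - 1)/(2) = 10930.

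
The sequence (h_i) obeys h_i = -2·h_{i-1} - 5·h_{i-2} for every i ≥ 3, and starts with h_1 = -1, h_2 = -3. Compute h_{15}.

108691

Compute successive terms:
h_3 = 11;  h_4 = -7;  h_5 = -41;  …;  h_{12} = 11753;  h_{13} = 8839;  h_{14} = -76443;  h_{15} = 108691.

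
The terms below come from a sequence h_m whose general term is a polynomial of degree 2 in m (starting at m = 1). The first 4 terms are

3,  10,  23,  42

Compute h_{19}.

1047

1st diffs: 7, 13, 19.
2nd diffs: 6, 6 (constant).
Newton forward-difference form: h_m = 3 + 7·C(m-1,1) + 6·C(m-1,2).
At m = 19: m-1 = 18, so h_{19} = 3 + 126 + 918 = 1047.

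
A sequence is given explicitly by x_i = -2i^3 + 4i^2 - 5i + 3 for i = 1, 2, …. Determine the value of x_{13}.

x_{13} = -2·13^3 + 4·13^2 - 5·13 + 3 = -3780.

-3780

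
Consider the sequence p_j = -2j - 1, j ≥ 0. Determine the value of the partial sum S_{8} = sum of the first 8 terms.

-64

Over j = 0..7: Σj = 28.
Total = (-2)·28 + (-1)·8 = -64.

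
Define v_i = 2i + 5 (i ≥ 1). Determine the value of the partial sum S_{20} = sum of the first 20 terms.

Over i = 1..20: Σi = 210.
Total = (2)·210 + (5)·20 = 520.

520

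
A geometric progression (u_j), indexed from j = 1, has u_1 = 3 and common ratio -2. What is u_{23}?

12582912

u_j = 3·(-2)^(j-1).
u_{23} = 3·(-2)^22 = 12582912.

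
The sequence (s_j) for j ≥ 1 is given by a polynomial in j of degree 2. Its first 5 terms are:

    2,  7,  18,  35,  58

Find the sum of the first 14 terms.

2667

1st diffs: 5, 11, 17, 23.
2nd diffs: 6, 6, 6 (constant).
So s_j = 3j^2 - 4j + 3.
Continuing: …, 87, 122, 163, 210, …, s_{14} = 535.
Summing j = 1..14 (14 terms) gives 2667.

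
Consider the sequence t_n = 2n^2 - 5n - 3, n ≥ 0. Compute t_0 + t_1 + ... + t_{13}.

1141

Over n = 0..13: Σn = 91, Σn² = 819.
Total = (2)·819 + (-5)·91 + (-3)·14 = 1141.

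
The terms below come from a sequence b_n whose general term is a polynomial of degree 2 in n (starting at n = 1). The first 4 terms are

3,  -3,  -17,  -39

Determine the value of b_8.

1st diffs: -6, -14, -22.
2nd diffs: -8, -8 (constant).
Newton forward-difference form: b_n = 3 + (-6)·C(n-1,1) + (-8)·C(n-1,2).
At n = 8: n-1 = 7, so b_8 = 3 - 42 - 168 = -207.

-207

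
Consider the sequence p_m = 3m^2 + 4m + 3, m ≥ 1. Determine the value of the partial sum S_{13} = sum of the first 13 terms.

Over m = 1..13: Σm = 91, Σm² = 819.
Total = (3)·819 + (4)·91 + (3)·13 = 2860.

2860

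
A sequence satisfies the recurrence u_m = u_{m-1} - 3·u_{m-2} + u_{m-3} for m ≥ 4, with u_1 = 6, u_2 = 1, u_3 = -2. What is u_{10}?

Iterate the recurrence:
u_4 = 1; u_5 = 8; u_6 = 3; u_7 = -20; u_8 = -21; u_9 = 42; u_{10} = 85.

85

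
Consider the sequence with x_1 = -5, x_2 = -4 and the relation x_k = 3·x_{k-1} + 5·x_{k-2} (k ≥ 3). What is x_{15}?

Iterate the recurrence:
x_3 = -37  x_4 = -131  x_5 = -578  …  x_{12} = -13016201  x_{13} = -54571613  x_{14} = -228795844  x_{15} = -959245597.

-959245597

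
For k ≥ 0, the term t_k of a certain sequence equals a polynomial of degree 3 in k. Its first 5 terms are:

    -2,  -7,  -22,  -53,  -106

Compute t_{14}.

1st diffs: -5, -15, -31, -53.
2nd diffs: -10, -16, -22.
3rd diffs: -6, -6 (constant).
So t_k = -k^3 - 2k^2 - 2k - 2.
Evaluating at k = 14 gives t_{14} = -3166.

-3166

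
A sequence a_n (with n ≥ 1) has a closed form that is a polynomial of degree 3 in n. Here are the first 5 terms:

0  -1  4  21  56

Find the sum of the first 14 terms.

8099

1st diffs: -1, 5, 17, 35.
2nd diffs: 6, 12, 18.
3rd diffs: 6, 6 (constant).
Newton forward-difference form: a_n = (-1)·C(n-1,1) + 6·C(n-1,2) + 6·C(n-1,3).
Continuing: …, 115, 204, 329, 496, …, a_{14} = 2171.
Summing n = 1..14 (14 terms) gives 8099.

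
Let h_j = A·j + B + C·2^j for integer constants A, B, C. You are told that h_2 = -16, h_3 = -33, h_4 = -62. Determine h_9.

The three given values yield: 2A + B + 4C = -16; 3A + B + 8C = -33; 4A + B + 16C = -62.
Subtracting the first from the second: A + 4C = -17.
Subtracting the second from the third: A + 8C = -29.
Solving: C = -3, A = -5, then B = 6.
So h_j = -5·j + 6 + (-3)·2^j; at j=9 this is -1575.

-1575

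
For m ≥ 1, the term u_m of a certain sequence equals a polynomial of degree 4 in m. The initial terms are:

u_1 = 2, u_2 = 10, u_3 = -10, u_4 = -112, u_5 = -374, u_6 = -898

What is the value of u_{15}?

1st diffs: 8, -20, -102, -262, -524.
2nd diffs: -28, -82, -160, -262.
3rd diffs: -54, -78, -102.
4th diffs: -24, -24 (constant).
Newton forward-difference form: u_m = 2 + 8·C(m-1,1) + (-28)·C(m-1,2) + (-54)·C(m-1,3) + (-24)·C(m-1,4).
At m = 15: m-1 = 14, so u_{15} = 2 + 112 - 2548 - 19656 - 24024 = -46114.

-46114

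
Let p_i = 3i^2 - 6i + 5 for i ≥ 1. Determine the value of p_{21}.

1202

p_{21} = 3·21^2 - 6·21 + 5 = 1202.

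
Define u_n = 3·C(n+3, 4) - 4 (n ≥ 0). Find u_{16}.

C(19, 4) = 3876, so u_{16} = 11624.

11624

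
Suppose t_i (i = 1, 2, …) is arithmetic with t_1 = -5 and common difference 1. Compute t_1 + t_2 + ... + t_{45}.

765

t_i = -5 + (i - 1)·1.
t_{45} = 39; S = 45·(-5 + 39)/2 = 765.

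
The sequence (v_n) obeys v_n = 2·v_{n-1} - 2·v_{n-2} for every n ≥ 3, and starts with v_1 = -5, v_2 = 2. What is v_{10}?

32

v_3 = 14;  v_4 = 24;  v_5 = 20;  v_6 = -8;  v_7 = -56;  v_8 = -96;  v_9 = -80;  v_{10} = 32.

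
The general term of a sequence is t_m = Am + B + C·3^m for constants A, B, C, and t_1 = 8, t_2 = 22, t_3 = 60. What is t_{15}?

At m = 1, 2, 3: A + B + 3C = 8; 2A + B + 9C = 22; 3A + B + 27C = 60.
Subtracting the first from the second: A + 6C = 14.
Subtracting the second from the third: A + 18C = 38.
Solving: C = 2, A = 2, then B = 0.
Therefore t_{15} = 30 + 0 + 2·14348907 = 28697844.

28697844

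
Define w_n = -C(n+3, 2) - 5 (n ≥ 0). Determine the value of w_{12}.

-110

C(15, 2) = 105, so w_{12} = -110.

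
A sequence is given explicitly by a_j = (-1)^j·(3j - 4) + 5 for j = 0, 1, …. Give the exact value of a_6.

(-1)^6 = 1; 3j - 4 at j=6 is 14; so a_6 = 19.

19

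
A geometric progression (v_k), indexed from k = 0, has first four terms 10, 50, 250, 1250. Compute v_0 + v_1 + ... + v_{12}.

Common ratio r = 5.
v_k = 10·5^(k-0).
S = 10·(5^13 - 1)/(5 - 1) = 10·(1220703125 - 1)/(4) = 3051757810.

3051757810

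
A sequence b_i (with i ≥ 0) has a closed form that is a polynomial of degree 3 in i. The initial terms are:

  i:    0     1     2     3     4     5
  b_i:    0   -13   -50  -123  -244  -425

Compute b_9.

1st diffs: -13, -37, -73, -121, -181.
2nd diffs: -24, -36, -48, -60.
3rd diffs: -12, -12, -12 (constant).
So b_i = -2i^3 - 6i^2 - 5i.
Evaluating at i = 9 gives b_9 = -1989.

-1989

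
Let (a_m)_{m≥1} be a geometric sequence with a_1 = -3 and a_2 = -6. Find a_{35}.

Common ratio r = 2.
a_m = (-3)·2^(m-1).
a_{35} = (-3)·2^34 = -51539607552.

-51539607552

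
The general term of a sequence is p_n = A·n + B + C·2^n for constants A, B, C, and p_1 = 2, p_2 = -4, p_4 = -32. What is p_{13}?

-16402

The three given values yield: A + B + 2C = 2; 2A + B + 4C = -4; 4A + B + 16C = -32.
Subtracting the first from the second: A + 2C = -6.
Subtracting the second from the third: 2A + 12C = -28.
Solving: C = -2, A = -2, then B = 8.
Hence p_{13} = -2·13 + 8 + (-2)·8192 = -16402.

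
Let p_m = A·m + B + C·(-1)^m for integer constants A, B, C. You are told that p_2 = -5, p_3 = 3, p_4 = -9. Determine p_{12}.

-25

At m = 2, 3, 4: 2A + B + C = -5; 3A + B - C = 3; 4A + B + C = -9.
Subtracting the first from the second: A - 2C = 8.
Subtracting the second from the third: A + 2C = -12.
Solving: C = -5, A = -2, then B = 4.
Hence p_{12} = -2·12 + 4 + (-5)·1 = -25.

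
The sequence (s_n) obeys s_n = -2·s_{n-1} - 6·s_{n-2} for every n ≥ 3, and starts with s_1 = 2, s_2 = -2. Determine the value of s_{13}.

30592

Step forward from the initial values:
s_3 = -8; s_4 = 28; s_5 = -8; …; s_{10} = 3808; s_{11} = 7552; s_{12} = -37952; s_{13} = 30592.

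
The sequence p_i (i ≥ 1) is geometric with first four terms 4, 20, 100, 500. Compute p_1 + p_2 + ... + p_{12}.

Common ratio r = 5.
p_i = 4·5^(i-1).
S = 4·(5^12 - 1)/(5 - 1) = 4·(244140625 - 1)/(4) = 244140624.

244140624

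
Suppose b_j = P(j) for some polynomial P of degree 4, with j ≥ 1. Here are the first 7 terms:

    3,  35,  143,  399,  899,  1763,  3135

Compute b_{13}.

1st diffs: 32, 108, 256, 500, 864, 1372.
2nd diffs: 76, 148, 244, 364, 508.
3rd diffs: 72, 96, 120, 144.
4th diffs: 24, 24, 24 (constant).
So b_j = j^4 + 2j^3 + j^2 - 1.
Evaluating at j = 13 gives b_{13} = 33123.

33123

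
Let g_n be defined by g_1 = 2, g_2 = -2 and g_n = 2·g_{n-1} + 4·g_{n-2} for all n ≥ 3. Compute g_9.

1280

g_3 = 4, g_4 = 0, g_5 = 16, g_6 = 32, g_7 = 128, g_8 = 384, g_9 = 1280.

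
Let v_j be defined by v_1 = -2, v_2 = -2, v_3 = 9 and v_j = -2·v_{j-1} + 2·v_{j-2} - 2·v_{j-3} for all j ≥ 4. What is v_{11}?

Iterate the recurrence:
v_4 = -18  v_5 = 58  v_6 = -170  v_7 = 492  v_8 = -1440  v_9 = 4204  v_{10} = -12272  v_{11} = 35832.

35832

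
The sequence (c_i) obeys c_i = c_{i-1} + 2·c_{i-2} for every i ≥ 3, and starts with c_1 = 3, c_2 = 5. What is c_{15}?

c_3 = 11;  c_4 = 21;  c_5 = 43;  …;  c_{12} = 5461;  c_{13} = 10923;  c_{14} = 21845;  c_{15} = 43691.
(Characteristic roots are 2 and -1.)

43691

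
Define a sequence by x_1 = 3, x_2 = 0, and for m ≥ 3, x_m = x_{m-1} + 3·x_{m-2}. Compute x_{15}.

127881

Compute successive terms:
x_3 = 9;  x_4 = 9;  x_5 = 36;  …;  x_{12} = 10431;  x_{13} = 24147;  x_{14} = 55440;  x_{15} = 127881.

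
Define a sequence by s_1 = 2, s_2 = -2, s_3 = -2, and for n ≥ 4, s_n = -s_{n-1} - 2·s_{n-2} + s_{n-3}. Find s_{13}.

440

Applying the relation repeatedly:
s_4 = 8;  s_5 = -6;  s_6 = -12;  s_7 = 32;  s_8 = -14;  s_9 = -62;  s_{10} = 122;  s_{11} = -12;  s_{12} = -294;  s_{13} = 440.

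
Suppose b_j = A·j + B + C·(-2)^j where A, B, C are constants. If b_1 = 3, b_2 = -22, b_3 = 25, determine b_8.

-1036

At j = 1, 2, 3: A + B - 2C = 3; 2A + B + 4C = -22; 3A + B - 8C = 25.
Subtracting the first from the second: A + 6C = -25.
Subtracting the second from the third: A - 12C = 47.
Solving: C = -4, A = -1, then B = -4.
So b_j = -1·j + (-4) + (-4)·(-2)^j; at j=8 this is -1036.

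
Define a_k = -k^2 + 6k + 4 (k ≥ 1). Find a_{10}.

a_{10} = -1·10^2 + 6·10 + 4 = -36.

-36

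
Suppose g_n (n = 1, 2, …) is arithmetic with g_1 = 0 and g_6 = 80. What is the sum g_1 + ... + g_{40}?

Common difference d = (80 - 0) / (6 - 1) = 16.
g_n = 0 + (n - 1)·16.
g_{40} = 624; S = 40·(0 + 624)/2 = 12480.

12480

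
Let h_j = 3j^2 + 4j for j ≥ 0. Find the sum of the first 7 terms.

Over j = 0..6: Σj = 21, Σj² = 91.
Total = (3)·91 + (4)·21 = 357.

357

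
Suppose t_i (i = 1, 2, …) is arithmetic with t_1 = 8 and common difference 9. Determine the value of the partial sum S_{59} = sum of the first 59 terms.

t_i = 8 + (i - 1)·9.
t_{59} = 530; S = 59·(8 + 530)/2 = 15871.

15871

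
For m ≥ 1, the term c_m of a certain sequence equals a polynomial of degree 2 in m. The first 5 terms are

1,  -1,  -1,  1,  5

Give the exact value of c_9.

41

1st diffs: -2, 0, 2, 4.
2nd diffs: 2, 2, 2 (constant).
Newton forward-difference form: c_m = 1 + (-2)·C(m-1,1) + 2·C(m-1,2).
At m = 9: m-1 = 8, so c_9 = 1 - 16 + 56 = 41.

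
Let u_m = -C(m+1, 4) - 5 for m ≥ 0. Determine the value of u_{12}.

-720

C(13, 4) = 715, so u_{12} = -720.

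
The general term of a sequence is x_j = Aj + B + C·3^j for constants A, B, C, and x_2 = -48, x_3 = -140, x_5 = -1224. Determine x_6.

-3656

The three given values yield: 2A + B + 9C = -48; 3A + B + 27C = -140; 5A + B + 243C = -1224.
Subtracting the first from the second: A + 18C = -92.
Subtracting the second from the third: 2A + 216C = -1084.
Solving: C = -5, A = -2, then B = 1.
Hence x_6 = -2·6 + 1 + (-5)·729 = -3656.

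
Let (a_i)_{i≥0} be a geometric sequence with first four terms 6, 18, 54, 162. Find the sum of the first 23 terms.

Common ratio r = 3.
a_i = 6·3^(i-0).
S = 6·(3^23 - 1)/(3 - 1) = 6·(94143178827 - 1)/(2) = 282429536478.

282429536478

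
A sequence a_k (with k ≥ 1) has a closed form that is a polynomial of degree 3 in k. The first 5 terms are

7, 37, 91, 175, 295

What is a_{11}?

1st diffs: 30, 54, 84, 120.
2nd diffs: 24, 30, 36.
3rd diffs: 6, 6 (constant).
Newton forward-difference form: a_k = 7 + 30·C(k-1,1) + 24·C(k-1,2) + 6·C(k-1,3).
At k = 11: k-1 = 10, so a_{11} = 7 + 300 + 1080 + 720 = 2107.

2107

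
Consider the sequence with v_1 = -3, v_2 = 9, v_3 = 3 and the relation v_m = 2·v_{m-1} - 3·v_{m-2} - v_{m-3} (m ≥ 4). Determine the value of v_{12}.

Applying the relation repeatedly:
v_4 = -18;  v_5 = -54;  v_6 = -57;  v_7 = 66;  v_8 = 357;  v_9 = 573;  v_{10} = 9;  v_{11} = -2058;  v_{12} = -4716.

-4716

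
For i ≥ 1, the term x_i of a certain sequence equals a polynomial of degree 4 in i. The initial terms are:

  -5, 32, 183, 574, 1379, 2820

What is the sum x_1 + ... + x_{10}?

1st diffs: 37, 151, 391, 805, 1441.
2nd diffs: 114, 240, 414, 636.
3rd diffs: 126, 174, 222.
4th diffs: 48, 48 (constant).
Newton forward-difference form: x_i = -5 + 37·C(i-1,1) + 114·C(i-1,2) + 126·C(i-1,3) + 48·C(i-1,4).
Continuing: 5167, 8738, 13899, 21064.
Summing i = 1..10 (10 terms) gives 53851.

53851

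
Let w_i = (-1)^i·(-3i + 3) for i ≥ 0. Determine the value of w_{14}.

(-1)^14 = 1; -3i + 3 at i=14 is -39; so w_{14} = -39.

-39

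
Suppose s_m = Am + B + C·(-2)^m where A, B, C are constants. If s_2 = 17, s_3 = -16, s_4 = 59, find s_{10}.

3101

At m = 2, 3, 4: 2A + B + 4C = 17; 3A + B - 8C = -16; 4A + B + 16C = 59.
Subtracting the first from the second: A - 12C = -33.
Subtracting the second from the third: A + 24C = 75.
Solving: C = 3, A = 3, then B = -1.
Hence s_{10} = 3·10 + (-1) + 3·1024 = 3101.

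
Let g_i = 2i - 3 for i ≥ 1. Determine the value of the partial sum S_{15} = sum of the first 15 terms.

Over i = 1..15: Σi = 120.
Total = (2)·120 + (-3)·15 = 195.

195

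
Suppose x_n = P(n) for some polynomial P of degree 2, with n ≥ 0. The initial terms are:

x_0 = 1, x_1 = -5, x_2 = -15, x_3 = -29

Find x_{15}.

1st diffs: -6, -10, -14.
2nd diffs: -4, -4 (constant).
So x_n = -2n^2 - 4n + 1.
Evaluating at n = 15 gives x_{15} = -509.

-509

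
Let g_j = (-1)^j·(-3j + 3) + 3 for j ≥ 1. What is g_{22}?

-60

(-1)^22 = 1; -3j + 3 at j=22 is -63; so g_{22} = -60.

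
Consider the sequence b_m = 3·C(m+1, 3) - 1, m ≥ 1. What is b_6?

104

C(7, 3) = 35, so b_6 = 104.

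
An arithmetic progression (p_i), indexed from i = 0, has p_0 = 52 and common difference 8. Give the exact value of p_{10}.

132

p_i = 52 + (i - 0)·8.
p_{10} = 52 + 10·8 = 132.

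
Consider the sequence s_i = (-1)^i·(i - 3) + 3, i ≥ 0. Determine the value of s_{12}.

12

(-1)^12 = 1; i - 3 at i=12 is 9; so s_{12} = 12.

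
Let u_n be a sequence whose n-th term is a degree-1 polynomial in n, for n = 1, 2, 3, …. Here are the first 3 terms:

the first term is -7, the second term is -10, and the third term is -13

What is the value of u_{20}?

-64

1st diffs: -3, -3 (constant).
So u_n = -3n - 4.
Evaluating at n = 20 gives u_{20} = -64.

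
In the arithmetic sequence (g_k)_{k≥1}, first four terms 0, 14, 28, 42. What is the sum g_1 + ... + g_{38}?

9842

Common difference d = 14.
g_k = 0 + (k - 1)·14.
g_{38} = 518; S = 38·(0 + 518)/2 = 9842.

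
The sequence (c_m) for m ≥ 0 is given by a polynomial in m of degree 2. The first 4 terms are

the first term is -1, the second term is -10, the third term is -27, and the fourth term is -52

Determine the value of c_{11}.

1st diffs: -9, -17, -25.
2nd diffs: -8, -8 (constant).
So c_m = -4m^2 - 5m - 1.
Evaluating at m = 11 gives c_{11} = -540.

-540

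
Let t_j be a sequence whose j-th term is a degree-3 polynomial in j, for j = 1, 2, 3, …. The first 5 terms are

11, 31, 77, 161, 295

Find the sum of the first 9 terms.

1st diffs: 20, 46, 84, 134.
2nd diffs: 26, 38, 50.
3rd diffs: 12, 12 (constant).
Newton forward-difference form: t_j = 11 + 20·C(j-1,1) + 26·C(j-1,2) + 12·C(j-1,3).
Continuing: 491, 761, 1117, 1571.
Summing j = 1..9 (9 terms) gives 4515.

4515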